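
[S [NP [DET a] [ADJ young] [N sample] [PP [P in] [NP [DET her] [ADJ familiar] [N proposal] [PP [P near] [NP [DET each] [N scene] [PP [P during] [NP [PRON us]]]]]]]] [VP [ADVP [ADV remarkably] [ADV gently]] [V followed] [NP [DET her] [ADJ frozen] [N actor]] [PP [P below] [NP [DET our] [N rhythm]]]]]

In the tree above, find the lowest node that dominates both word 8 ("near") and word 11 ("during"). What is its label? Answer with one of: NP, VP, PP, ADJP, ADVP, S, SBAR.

PP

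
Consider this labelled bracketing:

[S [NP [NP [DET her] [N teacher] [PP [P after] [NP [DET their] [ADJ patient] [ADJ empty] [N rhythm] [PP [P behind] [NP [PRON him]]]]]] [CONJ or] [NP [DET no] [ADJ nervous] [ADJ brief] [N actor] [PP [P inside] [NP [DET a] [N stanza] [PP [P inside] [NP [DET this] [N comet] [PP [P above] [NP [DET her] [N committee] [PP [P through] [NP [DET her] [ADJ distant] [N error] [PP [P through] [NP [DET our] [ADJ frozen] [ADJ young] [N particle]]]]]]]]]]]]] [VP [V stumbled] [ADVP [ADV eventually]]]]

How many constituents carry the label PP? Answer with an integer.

Listing each PP by its span: [PP after their patient empty rhythm behind him]; [PP behind him]; [PP inside a stanza inside this comet above her committee through her distant error through our frozen young particle]; [PP inside this comet above her committee through her distant error through our frozen young particle]; [PP above her committee through her distant error through our frozen young particle]; [PP through her distant error through our frozen young particle] … — that makes 7.

7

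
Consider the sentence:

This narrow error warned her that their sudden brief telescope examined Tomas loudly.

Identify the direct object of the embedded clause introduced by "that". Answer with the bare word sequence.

Tomas

The verb of the embedded clause introduced by "that" is "examined"; its direct object is the NP "Tomas".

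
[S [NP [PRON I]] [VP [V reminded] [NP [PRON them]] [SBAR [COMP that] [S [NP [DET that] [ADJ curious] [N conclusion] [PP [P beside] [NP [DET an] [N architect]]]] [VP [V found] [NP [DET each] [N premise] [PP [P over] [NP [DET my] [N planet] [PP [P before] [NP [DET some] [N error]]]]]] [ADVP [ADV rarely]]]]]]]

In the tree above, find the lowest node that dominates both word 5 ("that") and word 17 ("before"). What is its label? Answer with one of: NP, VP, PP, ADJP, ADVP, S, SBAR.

Both words fall inside [S that curious conclusion beside an architect found each premise over my planet before some error rarely] (words 5–20), and no smaller constituent contains them both. Label: S.

S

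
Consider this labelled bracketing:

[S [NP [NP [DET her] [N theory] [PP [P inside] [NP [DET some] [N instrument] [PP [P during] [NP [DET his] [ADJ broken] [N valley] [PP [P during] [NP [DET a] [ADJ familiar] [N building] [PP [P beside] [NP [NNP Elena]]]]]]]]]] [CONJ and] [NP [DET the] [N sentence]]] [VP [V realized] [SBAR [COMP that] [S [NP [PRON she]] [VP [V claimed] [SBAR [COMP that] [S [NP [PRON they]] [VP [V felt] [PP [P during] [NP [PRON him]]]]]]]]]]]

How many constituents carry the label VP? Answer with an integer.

3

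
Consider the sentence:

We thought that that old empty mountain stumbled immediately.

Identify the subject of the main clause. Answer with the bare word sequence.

we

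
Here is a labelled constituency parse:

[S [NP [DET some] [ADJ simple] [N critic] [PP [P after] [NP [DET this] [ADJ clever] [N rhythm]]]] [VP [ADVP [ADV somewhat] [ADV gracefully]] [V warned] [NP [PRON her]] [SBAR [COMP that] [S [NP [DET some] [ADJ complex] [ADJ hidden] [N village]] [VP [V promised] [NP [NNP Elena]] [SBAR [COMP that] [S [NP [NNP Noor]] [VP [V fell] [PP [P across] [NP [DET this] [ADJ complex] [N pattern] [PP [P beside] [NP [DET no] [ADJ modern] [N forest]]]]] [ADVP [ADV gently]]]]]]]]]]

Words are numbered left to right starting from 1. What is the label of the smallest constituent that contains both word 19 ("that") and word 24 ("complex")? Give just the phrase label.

Both words fall inside [SBAR that Noor fell across this complex pattern beside no modern forest gently] (words 19–30), and no smaller constituent contains them both. Label: SBAR.

SBAR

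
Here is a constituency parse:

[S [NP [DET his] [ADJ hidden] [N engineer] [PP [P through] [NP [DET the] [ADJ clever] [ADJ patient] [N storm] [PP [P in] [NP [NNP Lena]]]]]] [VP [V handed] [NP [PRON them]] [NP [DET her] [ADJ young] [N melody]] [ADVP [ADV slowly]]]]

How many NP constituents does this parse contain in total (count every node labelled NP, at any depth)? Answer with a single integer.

Scanning left to right, an opening `[NP` appears at word positions 1, 5, 10, 12, 13 — 5 in total.

5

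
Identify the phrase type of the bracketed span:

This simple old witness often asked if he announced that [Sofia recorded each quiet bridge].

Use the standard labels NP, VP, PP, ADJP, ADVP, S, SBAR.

S

"recorded" is the head of the bracketed span, so the span is a clause: S.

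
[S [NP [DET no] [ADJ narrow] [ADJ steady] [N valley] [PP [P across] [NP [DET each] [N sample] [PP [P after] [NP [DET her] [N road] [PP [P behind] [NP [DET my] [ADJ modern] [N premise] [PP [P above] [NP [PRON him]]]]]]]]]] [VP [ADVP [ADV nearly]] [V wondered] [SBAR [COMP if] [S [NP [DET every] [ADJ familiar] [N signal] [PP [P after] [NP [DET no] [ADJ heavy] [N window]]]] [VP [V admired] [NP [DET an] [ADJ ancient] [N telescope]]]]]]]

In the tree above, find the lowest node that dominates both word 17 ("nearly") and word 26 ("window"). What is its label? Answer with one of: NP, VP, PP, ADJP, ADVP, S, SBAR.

VP

Word 17 lies under S → VP → ADVP → ADV; word 26 lies under S → VP → SBAR → S → NP → PP → NP → N. The lowest shared node is the VP.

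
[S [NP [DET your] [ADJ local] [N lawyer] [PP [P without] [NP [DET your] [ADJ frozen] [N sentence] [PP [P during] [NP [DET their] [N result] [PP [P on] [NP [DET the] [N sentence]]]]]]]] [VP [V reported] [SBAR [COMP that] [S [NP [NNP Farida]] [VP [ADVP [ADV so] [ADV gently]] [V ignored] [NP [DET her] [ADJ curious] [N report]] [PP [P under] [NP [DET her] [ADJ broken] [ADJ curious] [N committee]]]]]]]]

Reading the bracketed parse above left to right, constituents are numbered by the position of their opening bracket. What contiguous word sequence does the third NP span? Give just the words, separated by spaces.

their result on the sentence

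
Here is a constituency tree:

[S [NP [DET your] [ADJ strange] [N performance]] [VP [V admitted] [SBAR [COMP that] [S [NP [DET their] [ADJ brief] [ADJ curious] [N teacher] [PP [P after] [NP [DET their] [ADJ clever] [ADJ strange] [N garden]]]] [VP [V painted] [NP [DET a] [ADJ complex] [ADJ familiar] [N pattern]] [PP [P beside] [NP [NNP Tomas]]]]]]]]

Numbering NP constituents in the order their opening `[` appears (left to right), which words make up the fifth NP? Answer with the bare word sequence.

In left-to-right order the NP constituents are "your strange performance"; "their brief curious teacher after their clever strange garden"; "their clever strange garden"; "a complex familiar pattern"; "Tomas". Number 5 is "Tomas".

Tomas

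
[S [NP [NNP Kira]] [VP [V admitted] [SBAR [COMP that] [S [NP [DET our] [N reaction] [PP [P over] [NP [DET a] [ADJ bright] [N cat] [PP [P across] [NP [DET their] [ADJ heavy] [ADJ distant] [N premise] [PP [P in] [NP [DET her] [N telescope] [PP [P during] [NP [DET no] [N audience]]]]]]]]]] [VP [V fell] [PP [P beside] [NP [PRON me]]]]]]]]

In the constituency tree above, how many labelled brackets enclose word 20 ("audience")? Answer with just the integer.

14

Counting open brackets not yet closed at "audience": [S [VP [SBAR [S [NP [PP [NP [PP [NP [PP [NP [PP [NP [N = 14.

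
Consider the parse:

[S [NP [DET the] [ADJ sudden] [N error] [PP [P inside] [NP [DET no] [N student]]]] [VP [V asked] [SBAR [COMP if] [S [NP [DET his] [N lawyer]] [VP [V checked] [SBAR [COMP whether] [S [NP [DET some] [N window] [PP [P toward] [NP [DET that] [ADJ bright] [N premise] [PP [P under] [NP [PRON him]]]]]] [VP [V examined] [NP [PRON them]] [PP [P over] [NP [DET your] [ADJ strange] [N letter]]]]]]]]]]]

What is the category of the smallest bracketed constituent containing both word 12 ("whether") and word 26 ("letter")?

Word 12 lies under S → VP → SBAR → S → VP → SBAR → COMP; word 26 lies under S → VP → SBAR → S → VP → SBAR → S → VP → PP → NP → N. The lowest shared node is the SBAR.

SBAR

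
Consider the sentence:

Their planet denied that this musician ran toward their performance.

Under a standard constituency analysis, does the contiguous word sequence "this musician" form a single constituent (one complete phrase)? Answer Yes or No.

"this musician" is exactly the noun phrase [NP this musician], a complete constituent.

Yes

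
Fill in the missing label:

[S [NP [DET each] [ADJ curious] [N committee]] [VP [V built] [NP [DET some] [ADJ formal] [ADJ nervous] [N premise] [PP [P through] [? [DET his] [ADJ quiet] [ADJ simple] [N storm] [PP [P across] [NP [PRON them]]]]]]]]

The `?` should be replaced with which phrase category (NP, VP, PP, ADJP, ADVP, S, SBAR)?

NP

The `?` node immediately contains: DET 'his', ADJ 'quiet', ADJ 'simple', N 'storm', PP. That is the internal structure of a noun phrase, so the label is NP.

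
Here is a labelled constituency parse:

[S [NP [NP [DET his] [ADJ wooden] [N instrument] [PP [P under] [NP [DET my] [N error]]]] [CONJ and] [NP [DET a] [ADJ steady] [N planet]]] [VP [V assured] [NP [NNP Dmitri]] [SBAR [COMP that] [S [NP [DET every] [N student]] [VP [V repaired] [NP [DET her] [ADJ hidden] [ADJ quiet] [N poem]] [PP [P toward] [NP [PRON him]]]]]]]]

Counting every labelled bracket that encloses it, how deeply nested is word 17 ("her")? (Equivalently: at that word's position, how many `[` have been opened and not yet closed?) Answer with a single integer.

7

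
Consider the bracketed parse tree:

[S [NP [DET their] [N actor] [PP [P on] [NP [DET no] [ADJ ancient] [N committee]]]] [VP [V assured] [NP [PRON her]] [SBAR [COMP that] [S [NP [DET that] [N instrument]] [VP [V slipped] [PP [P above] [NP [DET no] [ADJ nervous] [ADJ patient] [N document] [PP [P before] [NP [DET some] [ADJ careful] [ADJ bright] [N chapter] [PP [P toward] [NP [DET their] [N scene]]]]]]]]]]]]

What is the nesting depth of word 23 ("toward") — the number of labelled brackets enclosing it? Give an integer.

11

The word sits inside P, which is inside PP, inside NP, inside PP, inside NP, inside PP, inside VP, inside S, inside SBAR, inside VP, inside S — 11 brackets in all.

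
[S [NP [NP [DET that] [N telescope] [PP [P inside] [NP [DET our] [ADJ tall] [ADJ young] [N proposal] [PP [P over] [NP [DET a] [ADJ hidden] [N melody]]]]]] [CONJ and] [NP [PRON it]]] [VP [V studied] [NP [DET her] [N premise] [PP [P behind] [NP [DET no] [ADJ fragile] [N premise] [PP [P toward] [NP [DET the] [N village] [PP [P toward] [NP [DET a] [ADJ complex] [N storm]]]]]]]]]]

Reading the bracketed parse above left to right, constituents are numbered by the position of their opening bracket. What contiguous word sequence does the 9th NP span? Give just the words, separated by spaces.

The NP opening brackets appear, in order, over: "that telescope inside our tall young proposal over a hidden melody and it"; "that telescope inside our tall young proposal over a hidden melody"; "our tall young proposal over a hidden melody"; "a hidden melody"; "it"; "her premise behind no fragile premise toward the village toward a complex storm"; "no fragile premise toward the village toward a complex storm"; "the village toward a complex storm"; "a complex storm". The 9th one spans "a complex storm".

a complex storm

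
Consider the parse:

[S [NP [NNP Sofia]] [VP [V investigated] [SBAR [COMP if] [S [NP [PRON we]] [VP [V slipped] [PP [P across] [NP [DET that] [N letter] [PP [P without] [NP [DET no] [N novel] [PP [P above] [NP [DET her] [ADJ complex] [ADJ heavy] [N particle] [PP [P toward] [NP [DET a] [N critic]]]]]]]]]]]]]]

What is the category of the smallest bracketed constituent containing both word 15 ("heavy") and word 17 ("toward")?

Both words fall inside [NP her complex heavy particle toward a critic] (words 13–19), and no smaller constituent contains them both. Label: NP.

NP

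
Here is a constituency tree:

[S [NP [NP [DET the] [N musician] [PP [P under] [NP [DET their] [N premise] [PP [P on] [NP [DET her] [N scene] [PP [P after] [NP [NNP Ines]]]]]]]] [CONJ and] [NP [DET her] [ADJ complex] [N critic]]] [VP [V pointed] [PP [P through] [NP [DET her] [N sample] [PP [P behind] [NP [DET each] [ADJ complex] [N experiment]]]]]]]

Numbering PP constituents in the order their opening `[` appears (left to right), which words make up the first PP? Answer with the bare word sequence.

under their premise on her scene after Ines

The PP opening brackets appear, in order, over: "under their premise on her scene after Ines"; "on her scene after Ines"; "after Ines"; "through her sample behind each complex experiment"; "behind each complex experiment". The first one spans "under their premise on her scene after Ines".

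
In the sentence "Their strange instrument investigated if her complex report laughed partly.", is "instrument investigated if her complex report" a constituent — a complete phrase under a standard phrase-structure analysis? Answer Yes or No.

"instrument" belongs to the noun phrase "their strange instrument" while "report" belongs to the verb phrase "investigated if her complex report laughed partly"; a span that runs across that boundary is not a single phrase.

No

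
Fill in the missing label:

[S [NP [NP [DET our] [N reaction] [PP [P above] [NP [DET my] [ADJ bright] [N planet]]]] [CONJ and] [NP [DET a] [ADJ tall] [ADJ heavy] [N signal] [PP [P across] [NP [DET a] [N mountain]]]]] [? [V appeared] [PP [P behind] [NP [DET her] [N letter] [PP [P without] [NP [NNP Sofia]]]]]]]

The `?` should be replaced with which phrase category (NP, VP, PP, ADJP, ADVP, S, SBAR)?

VP

The `?` node immediately contains: V 'appeared', PP. That is the internal structure of a verb phrase, so the label is VP.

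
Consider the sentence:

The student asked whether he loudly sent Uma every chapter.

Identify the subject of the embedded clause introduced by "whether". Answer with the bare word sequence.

he

The subject of the embedded clause introduced by "whether" is the NP immediately before the verb "sent": "he".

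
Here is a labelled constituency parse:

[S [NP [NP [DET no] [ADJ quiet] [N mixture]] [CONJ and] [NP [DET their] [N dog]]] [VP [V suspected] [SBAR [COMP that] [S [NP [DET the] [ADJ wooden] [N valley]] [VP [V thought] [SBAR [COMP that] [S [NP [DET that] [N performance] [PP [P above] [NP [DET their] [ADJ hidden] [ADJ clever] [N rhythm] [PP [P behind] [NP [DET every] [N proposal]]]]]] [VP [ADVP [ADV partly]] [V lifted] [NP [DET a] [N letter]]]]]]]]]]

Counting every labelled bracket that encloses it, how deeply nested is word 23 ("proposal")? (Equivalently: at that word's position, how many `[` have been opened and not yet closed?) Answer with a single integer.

The word sits inside N, which is inside NP, inside PP, inside NP, inside PP, inside NP, inside S, inside SBAR, inside VP, inside S, inside SBAR, inside VP, inside S — 13 brackets in all.

13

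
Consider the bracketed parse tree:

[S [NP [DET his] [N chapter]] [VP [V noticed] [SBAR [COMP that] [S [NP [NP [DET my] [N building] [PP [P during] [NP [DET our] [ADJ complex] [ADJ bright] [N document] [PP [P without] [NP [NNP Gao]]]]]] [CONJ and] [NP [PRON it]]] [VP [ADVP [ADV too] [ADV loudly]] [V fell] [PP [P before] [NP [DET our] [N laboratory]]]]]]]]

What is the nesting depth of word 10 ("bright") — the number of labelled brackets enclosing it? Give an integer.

9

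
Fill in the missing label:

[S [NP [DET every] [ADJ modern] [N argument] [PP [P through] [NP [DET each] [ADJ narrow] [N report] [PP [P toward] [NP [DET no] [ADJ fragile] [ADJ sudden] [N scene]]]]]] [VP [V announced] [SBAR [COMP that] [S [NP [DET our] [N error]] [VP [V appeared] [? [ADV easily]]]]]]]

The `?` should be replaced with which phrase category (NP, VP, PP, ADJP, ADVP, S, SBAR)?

ADVP

A constituent whose immediate children are ADV 'easily' is an adverb phrase: ADVP.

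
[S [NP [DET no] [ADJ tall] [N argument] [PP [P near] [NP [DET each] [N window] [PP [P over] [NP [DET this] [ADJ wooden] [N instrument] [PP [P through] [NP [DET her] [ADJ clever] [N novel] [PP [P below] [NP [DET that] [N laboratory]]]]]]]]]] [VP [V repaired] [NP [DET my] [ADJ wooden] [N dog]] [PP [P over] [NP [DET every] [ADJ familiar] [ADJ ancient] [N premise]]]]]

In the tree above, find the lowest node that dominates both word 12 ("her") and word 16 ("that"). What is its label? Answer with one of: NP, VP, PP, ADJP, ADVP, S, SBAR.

NP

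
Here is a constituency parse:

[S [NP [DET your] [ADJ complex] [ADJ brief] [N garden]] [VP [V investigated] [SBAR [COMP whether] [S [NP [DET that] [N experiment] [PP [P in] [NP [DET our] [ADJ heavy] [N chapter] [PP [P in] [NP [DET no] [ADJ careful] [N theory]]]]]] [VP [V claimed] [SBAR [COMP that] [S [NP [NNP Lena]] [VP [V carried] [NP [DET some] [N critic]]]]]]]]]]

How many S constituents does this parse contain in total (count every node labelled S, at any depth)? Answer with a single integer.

3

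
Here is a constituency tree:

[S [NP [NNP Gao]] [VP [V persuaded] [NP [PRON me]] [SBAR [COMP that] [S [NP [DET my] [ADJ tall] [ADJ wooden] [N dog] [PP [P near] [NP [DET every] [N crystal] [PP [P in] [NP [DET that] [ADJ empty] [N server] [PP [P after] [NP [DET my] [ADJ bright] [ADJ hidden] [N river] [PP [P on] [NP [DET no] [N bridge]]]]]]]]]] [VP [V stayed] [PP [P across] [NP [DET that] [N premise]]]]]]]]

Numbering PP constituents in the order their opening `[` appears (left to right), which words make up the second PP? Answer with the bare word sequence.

The PP opening brackets appear, in order, over: "near every crystal in that empty server after my bright hidden river on no bridge"; "in that empty server after my bright hidden river on no bridge"; "after my bright hidden river on no bridge"; "on no bridge"; "across that premise". The second one spans "in that empty server after my bright hidden river on no bridge".

in that empty server after my bright hidden river on no bridge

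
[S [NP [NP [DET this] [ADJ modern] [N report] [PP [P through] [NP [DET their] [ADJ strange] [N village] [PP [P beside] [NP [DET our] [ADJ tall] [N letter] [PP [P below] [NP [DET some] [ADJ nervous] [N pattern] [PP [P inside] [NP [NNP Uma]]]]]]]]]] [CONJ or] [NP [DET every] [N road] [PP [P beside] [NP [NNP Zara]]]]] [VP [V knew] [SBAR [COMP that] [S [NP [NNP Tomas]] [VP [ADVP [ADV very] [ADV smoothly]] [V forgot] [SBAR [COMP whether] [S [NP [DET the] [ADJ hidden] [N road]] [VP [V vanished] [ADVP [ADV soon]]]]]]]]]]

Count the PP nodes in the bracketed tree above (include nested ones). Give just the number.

5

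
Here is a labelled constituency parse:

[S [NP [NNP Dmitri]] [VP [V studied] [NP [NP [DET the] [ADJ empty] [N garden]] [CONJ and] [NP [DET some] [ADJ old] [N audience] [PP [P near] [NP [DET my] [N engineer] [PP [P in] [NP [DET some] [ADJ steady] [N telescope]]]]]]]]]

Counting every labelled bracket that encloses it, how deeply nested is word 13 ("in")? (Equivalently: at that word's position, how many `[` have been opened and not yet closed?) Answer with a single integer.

8

The word sits inside P, which is inside PP, inside NP, inside PP, inside NP, inside NP, inside VP, inside S — 8 brackets in all.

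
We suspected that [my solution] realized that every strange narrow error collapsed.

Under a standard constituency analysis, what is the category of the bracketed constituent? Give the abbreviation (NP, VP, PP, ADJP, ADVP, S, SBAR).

NP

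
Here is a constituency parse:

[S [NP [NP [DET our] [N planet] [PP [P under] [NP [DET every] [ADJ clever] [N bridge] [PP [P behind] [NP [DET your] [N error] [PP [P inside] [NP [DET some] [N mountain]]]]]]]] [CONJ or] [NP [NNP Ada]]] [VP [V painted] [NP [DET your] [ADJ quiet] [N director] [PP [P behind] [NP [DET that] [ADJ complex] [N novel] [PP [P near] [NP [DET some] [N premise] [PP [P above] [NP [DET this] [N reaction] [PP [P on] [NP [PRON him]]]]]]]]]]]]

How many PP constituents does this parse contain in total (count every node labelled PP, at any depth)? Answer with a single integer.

Scanning left to right, an opening `[PP` appears at word positions 3, 7, 10, 19, 23, 26, 29 — 7 in total.

7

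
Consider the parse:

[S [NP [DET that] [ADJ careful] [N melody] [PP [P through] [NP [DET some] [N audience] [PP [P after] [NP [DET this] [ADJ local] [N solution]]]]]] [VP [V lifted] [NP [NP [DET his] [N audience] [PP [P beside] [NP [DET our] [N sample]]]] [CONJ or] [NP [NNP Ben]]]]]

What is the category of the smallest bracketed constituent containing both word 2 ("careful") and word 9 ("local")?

The smallest bracket enclosing both words is [NP that careful melody through some audience after this local solution], so the label is NP.

NP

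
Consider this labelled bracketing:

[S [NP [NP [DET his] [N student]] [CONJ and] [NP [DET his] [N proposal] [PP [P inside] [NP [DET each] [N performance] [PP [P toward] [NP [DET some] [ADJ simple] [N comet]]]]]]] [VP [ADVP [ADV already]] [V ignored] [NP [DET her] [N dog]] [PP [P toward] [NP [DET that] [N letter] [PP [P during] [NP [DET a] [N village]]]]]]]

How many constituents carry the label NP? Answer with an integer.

8

The NP constituents are: [NP his student and his proposal inside each performance toward some simple comet]; [NP his student]; [NP his proposal inside each performance toward some simple comet]; [NP each performance toward some simple comet]; [NP some simple comet]; [NP her dog] …. Total: 8.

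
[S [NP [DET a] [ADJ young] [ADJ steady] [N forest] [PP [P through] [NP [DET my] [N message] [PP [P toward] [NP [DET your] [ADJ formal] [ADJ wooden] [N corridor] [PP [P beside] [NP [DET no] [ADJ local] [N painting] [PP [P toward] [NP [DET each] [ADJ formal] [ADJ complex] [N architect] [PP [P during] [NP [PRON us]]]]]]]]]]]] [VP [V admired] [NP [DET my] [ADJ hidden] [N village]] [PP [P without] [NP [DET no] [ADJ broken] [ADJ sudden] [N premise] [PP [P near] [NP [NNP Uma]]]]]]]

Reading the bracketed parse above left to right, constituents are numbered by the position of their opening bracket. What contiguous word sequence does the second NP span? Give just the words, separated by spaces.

my message toward your formal wooden corridor beside no local painting toward each formal complex architect during us

The NP opening brackets appear, in order, over: "a young steady forest through my message toward your formal wooden corridor beside no local painting toward each formal complex architect during us"; "my message toward your formal wooden corridor beside no local painting toward each formal complex architect during us"; "your formal wooden corridor beside no local painting toward each formal complex architect during us"; "no local painting toward each formal complex architect during us"; "each formal complex architect during us"; "us"; "my hidden village"; "no broken sudden premise near Uma"; "Uma". The second one spans "my message toward your formal wooden corridor beside no local painting toward each formal complex architect during us".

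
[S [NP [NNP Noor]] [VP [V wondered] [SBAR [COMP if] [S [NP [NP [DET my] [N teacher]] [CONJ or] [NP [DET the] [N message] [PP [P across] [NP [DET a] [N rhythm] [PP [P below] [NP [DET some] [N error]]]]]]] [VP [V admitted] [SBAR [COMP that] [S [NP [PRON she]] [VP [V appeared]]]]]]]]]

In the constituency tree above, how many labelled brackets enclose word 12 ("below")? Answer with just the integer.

10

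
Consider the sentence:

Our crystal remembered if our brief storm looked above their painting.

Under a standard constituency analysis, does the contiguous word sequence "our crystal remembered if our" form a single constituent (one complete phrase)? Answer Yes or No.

The smallest constituent containing the whole sequence is the clause [S our crystal remembered if our brief storm looked above their painting], but the sequence is only part of it — it straddles the boundary between noun phrase "our crystal" and verb phrase "remembered if our brief storm looked above their painting".

No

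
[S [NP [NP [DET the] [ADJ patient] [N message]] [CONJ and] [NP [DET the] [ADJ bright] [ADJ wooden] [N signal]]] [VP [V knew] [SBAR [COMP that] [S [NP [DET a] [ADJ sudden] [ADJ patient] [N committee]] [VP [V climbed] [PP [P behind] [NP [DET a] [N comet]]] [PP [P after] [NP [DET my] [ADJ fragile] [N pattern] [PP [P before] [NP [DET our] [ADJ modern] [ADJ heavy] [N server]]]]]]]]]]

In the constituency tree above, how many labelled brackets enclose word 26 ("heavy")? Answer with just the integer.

10

Counting open brackets not yet closed at "heavy": [S [VP [SBAR [S [VP [PP [NP [PP [NP [ADJ = 10.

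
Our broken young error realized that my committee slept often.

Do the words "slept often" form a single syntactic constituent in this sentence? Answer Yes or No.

The sequence corresponds to a single VP node — the verb phrase "slept often".

Yes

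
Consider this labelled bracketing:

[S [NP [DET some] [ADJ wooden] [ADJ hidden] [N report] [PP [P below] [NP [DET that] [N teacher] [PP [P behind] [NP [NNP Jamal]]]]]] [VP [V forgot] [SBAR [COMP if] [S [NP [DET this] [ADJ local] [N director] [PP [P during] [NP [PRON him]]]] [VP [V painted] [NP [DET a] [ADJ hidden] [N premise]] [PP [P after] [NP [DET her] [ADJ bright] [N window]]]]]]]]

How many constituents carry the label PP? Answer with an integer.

4

Listing each PP by its span: [PP below that teacher behind Jamal]; [PP behind Jamal]; [PP during him]; [PP after her bright window] — that makes 4.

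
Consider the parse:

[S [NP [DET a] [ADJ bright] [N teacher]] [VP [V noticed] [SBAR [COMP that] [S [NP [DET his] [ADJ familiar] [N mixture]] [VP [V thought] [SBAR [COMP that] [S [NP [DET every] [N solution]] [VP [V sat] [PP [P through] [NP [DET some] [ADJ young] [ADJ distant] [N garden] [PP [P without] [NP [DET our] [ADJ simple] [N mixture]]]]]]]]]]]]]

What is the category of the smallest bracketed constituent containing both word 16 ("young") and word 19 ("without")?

NP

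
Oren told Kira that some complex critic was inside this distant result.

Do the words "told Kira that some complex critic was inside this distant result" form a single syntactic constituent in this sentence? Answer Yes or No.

Yes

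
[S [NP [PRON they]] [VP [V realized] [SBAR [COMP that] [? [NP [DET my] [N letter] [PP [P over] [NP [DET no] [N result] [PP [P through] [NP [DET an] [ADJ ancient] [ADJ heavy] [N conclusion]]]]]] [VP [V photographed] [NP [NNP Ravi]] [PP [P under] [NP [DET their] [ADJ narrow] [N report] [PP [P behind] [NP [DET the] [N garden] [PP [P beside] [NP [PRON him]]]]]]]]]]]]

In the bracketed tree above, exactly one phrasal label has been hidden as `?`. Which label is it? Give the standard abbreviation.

The `?` node immediately contains: NP, VP. That is the internal structure of a clause, so the label is S.

S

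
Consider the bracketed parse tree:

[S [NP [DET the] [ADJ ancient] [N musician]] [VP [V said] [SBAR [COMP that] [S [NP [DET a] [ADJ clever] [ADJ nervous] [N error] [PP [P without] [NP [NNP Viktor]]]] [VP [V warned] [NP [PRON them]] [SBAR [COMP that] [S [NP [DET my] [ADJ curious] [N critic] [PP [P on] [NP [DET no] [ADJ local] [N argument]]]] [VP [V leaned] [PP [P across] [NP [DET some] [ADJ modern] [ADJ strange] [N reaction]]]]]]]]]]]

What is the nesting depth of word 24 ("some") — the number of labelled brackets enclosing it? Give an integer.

The word sits inside DET, which is inside NP, inside PP, inside VP, inside S, inside SBAR, inside VP, inside S, inside SBAR, inside VP, inside S — 11 brackets in all.

11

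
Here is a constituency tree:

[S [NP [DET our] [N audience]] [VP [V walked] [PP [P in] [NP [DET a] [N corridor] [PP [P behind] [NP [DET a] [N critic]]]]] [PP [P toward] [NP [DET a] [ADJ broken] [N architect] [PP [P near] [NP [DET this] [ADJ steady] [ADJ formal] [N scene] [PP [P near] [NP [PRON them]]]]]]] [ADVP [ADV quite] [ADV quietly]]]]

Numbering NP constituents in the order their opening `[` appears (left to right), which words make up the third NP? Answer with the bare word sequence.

a critic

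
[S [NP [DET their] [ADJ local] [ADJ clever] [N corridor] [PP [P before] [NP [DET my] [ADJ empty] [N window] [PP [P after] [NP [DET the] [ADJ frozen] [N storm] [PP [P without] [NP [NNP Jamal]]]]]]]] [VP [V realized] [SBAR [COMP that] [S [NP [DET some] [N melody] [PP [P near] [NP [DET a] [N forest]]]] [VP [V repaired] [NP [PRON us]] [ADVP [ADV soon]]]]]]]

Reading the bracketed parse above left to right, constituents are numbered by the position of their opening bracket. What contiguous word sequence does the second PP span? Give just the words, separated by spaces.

after the frozen storm without Jamal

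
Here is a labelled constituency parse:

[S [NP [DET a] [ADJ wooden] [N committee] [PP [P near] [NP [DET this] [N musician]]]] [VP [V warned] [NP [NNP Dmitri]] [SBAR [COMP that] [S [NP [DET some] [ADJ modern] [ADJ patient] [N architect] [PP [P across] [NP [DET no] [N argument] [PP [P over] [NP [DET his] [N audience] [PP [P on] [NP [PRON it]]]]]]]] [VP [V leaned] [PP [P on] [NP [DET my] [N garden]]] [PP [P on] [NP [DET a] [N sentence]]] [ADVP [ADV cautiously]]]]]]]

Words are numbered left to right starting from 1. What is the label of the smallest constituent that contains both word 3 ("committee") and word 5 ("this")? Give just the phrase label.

NP

The smallest bracket enclosing both words is [NP a wooden committee near this musician], so the label is NP.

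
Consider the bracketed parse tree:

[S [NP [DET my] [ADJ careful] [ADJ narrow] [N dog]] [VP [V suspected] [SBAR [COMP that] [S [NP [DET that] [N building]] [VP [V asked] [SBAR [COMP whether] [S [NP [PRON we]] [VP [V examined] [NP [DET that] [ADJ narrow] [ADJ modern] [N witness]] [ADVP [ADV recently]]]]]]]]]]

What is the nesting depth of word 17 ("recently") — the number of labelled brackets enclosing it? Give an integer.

10

Path from the root down to the word: S → VP → SBAR → S → VP → SBAR → S → VP → ADVP → ADV. That is 10 enclosing brackets.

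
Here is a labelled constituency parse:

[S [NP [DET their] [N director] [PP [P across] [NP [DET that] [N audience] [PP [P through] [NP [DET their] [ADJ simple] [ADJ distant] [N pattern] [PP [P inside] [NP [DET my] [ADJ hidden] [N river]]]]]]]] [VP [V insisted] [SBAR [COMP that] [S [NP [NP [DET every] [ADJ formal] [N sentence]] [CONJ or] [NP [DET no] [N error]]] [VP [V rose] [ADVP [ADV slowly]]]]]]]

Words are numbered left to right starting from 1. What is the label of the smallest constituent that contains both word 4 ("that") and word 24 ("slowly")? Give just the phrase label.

S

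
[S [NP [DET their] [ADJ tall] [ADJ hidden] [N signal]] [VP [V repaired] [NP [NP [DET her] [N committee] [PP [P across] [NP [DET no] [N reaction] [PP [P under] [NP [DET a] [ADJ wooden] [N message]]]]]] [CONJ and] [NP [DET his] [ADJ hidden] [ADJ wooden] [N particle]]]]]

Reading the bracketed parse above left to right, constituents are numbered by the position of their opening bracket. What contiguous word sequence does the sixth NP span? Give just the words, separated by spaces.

The NP opening brackets appear, in order, over: "their tall hidden signal"; "her committee across no reaction under a wooden message and his hidden wooden particle"; "her committee across no reaction under a wooden message"; "no reaction under a wooden message"; "a wooden message"; "his hidden wooden particle". The sixth one spans "his hidden wooden particle".

his hidden wooden particle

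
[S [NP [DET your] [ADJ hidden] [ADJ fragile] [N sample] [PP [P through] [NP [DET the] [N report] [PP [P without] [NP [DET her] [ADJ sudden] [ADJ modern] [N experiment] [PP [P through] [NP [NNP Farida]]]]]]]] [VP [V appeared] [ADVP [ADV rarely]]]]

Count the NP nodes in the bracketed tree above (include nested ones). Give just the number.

Scanning left to right, an opening `[NP` appears at word positions 1, 6, 9, 14 — 4 in total.

4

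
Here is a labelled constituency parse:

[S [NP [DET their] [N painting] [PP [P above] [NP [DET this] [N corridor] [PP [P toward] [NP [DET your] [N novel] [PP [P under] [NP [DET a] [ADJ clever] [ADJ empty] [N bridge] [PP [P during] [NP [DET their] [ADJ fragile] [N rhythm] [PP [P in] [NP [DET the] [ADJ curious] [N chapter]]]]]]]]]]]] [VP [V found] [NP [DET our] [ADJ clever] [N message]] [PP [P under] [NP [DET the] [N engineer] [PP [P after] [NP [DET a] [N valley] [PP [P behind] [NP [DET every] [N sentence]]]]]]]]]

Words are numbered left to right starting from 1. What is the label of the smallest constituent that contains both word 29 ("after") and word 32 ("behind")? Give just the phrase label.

PP

Word 29 lies under S → VP → PP → NP → PP → P; word 32 lies under S → VP → PP → NP → PP → NP → PP → P. The lowest shared node is the PP.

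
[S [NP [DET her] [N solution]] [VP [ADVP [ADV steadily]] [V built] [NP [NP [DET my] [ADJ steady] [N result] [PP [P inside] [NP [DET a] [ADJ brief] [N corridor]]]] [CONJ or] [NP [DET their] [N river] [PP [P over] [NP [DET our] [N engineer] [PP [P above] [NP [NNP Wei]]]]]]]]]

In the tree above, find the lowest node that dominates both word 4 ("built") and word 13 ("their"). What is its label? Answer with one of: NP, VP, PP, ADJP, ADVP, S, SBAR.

Both words fall inside [VP steadily built my steady result inside a brief corridor or their river over our engineer above Wei] (words 3–19), and no smaller constituent contains them both. Label: VP.

VP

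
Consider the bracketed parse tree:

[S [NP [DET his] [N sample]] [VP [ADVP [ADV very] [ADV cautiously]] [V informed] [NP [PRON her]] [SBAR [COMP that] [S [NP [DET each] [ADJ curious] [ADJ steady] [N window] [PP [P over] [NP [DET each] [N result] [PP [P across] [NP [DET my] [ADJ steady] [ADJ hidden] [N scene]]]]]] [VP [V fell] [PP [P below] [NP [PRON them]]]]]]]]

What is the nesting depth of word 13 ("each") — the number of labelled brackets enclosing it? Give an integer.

8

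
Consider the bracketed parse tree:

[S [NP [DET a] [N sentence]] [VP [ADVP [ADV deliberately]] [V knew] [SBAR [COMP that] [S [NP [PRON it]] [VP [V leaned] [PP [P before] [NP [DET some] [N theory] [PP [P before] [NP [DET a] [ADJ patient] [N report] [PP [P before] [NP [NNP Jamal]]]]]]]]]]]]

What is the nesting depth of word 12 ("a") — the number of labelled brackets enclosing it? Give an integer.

10

The word sits inside DET, which is inside NP, inside PP, inside NP, inside PP, inside VP, inside S, inside SBAR, inside VP, inside S — 10 brackets in all.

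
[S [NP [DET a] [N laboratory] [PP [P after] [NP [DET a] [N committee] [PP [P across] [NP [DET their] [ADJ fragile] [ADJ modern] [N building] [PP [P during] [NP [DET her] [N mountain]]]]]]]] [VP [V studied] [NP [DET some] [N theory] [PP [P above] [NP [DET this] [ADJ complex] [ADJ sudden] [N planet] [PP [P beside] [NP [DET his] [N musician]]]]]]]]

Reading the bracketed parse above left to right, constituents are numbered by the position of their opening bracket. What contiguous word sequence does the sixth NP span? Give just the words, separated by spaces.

this complex sudden planet beside his musician

Opening `[NP` markers occur at word positions 1, 4, 7, 12, 15, 18, 23; the sixth of these opens the constituent [NP this complex sudden planet beside his musician].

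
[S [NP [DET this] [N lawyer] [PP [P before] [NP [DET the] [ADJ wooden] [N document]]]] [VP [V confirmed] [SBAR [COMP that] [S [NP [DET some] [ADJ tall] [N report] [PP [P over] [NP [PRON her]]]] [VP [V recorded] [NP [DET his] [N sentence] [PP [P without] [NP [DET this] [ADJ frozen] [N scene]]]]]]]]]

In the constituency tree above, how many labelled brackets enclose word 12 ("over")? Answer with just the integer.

7

Counting open brackets not yet closed at "over": [S [VP [SBAR [S [NP [PP [P = 7.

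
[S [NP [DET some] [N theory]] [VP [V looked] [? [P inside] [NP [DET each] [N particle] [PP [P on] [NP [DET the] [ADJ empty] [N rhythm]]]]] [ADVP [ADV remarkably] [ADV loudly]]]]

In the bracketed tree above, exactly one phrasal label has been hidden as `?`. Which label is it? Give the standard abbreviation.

PP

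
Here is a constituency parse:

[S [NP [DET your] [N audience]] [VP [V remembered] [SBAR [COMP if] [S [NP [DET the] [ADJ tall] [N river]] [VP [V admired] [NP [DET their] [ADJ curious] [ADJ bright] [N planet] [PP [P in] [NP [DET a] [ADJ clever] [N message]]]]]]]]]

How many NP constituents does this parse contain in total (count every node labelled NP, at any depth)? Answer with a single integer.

4

Listing each NP by its span: [NP your audience]; [NP the tall river]; [NP their curious bright planet in a clever message]; [NP a clever message] — that makes 4.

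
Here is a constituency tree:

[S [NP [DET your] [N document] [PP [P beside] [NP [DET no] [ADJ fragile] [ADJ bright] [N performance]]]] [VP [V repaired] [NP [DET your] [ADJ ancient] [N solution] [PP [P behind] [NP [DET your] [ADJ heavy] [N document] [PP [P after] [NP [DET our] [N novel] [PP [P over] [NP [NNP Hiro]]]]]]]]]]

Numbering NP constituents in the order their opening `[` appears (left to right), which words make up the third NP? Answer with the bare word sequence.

Opening `[NP` markers occur at word positions 1, 4, 9, 13, 17, 20; the third of these opens the constituent [NP your ancient solution behind your heavy document after our novel over Hiro].

your ancient solution behind your heavy document after our novel over Hiro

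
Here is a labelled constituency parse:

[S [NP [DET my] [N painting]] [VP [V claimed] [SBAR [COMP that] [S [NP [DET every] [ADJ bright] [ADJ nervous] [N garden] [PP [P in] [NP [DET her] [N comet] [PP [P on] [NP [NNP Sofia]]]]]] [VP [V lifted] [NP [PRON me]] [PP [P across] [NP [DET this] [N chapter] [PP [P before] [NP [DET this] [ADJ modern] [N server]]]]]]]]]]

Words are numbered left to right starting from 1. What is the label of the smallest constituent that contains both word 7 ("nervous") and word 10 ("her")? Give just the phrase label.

The smallest bracket enclosing both words is [NP every bright nervous garden in her comet on Sofia], so the label is NP.

NP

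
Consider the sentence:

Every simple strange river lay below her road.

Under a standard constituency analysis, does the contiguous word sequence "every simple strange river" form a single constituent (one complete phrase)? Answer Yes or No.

Yes

These words form the whole noun phrase headed by "river", so yes — one constituent.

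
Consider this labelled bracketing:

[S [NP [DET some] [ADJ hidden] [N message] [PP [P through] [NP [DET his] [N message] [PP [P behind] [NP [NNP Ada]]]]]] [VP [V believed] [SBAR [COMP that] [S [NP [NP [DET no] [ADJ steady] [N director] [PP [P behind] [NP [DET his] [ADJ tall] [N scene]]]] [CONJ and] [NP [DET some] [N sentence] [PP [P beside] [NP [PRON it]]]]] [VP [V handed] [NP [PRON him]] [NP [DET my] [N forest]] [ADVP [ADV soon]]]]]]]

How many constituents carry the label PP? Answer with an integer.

The PP constituents are: [PP through his message behind Ada]; [PP behind Ada]; [PP behind his tall scene]; [PP beside it]. Total: 4.

4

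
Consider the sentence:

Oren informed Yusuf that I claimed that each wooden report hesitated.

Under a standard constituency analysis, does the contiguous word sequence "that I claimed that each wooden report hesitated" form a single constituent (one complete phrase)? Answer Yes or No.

Yes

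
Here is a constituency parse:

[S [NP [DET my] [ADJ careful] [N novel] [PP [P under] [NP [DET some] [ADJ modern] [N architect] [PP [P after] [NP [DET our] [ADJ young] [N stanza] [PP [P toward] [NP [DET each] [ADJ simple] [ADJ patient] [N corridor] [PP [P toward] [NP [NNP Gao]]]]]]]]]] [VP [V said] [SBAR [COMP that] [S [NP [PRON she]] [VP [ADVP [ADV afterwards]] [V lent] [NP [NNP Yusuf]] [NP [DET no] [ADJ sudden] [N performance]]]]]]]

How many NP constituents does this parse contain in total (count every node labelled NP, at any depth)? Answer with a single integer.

8

The NP constituents are: [NP my careful novel under some modern architect after our young stanza toward each simple patient corridor toward Gao]; [NP some modern architect after our young stanza toward each simple patient corridor toward Gao]; [NP our young stanza toward each simple patient corridor toward Gao]; [NP each simple patient corridor toward Gao]; [NP Gao]; [NP she] …. Total: 8.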